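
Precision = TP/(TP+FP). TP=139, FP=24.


Precision = TP/(TP+FP)
= 139/(139+24)
= 139/163 = 85.28%

85.28%


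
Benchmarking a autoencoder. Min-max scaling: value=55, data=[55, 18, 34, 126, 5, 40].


min=5, max=126
(55-5)/(126-5) = 50/121 = 0.4132

0.4132


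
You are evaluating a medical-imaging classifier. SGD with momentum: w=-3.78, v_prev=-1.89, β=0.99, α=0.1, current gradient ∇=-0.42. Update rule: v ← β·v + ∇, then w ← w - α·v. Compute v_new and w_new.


v_new = 0.99·-1.89 - 0.42 = -1.8711 - 0.42 = -2.2911
w_new = -3.78 - 0.1·-2.2911 = -3.78 + 0.22911 = -3.55089

v_new=-2.2911, w_new=-3.55089


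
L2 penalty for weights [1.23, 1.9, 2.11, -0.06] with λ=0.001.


‖w‖₂² = (1.23)² + (1.9)² + (2.11)² + (-0.06)²
     = 1.5129 + 3.61 + 4.4521 + 0.0036
     = 9.5786
λ·‖w‖₂² = 0.001·9.5786 = 0.009579

0.009579


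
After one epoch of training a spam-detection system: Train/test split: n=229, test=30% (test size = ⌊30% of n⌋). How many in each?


Test = ⌊229·30/100⌋ = 68
Train = 229 - 68 = 161

Train: 161, Test: 68


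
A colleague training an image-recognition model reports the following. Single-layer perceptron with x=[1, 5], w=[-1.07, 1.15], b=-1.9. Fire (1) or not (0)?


z = (1)·(-1.07) + (5)·(1.15) - 1.9
  = 2.78
step(z) = 1 (z≥0)

1


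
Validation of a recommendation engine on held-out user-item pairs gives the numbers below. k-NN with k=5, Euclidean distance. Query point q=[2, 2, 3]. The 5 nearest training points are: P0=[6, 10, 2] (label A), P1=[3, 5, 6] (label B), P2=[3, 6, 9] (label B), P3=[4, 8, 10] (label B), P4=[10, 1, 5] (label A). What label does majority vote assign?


d(q,P0) = 9.0  (label A)
d(q,P1) = 4.3589  (label B)
d(q,P2) = 7.2801  (label B)
d(q,P3) = 9.434  (label B)
d(q,P4) = 8.3066  (label A)
Votes: A=2, B=3
Majority → B

B


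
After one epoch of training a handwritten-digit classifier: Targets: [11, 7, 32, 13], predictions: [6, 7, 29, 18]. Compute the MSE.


Squared errors: (11-6)²=25, (7-7)²=0, (32-29)²=9, (13-18)²=25
Sum = 59
MSE = 59/4 = 59/4

59/4


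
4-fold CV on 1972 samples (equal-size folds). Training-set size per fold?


Fold size = 1972/4 = 493
Training per fold = 1972 - 493 = 1479

1479


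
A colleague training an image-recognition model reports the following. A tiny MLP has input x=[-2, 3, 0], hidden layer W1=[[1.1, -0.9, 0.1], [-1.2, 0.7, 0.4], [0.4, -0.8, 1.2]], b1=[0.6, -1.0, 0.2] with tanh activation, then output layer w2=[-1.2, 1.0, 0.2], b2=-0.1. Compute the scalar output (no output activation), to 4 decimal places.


z1[0] = (1.1)·(-2) + (-0.9)·(3) + (0.1)·(0) + 0.6 = -4.3
z1[1] = (-1.2)·(-2) + (0.7)·(3) + (0.4)·(0) - 1.0 = 3.5
z1[2] = (0.4)·(-2) + (-0.8)·(3) + (1.2)·(0) + 0.2 = -3.0
h = tanh(z1) = [-0.9996, 0.9982, -0.9951]
output = (-1.2)·(-0.9996) + (1.0)·(0.9982) + (0.2)·(-0.9951) - 0.1 = 1.8987

1.8987


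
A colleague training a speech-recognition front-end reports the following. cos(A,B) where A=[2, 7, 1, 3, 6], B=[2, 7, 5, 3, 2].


A·B = 2·2 + 7·7 + 1·5 + 3·3 + 6·2 = 79
‖A‖ = √99 = 9.9499, ‖B‖ = √91 = 9.5394
cos = 79/(√99·√91) = 79/√9009 = 0.8323

0.8323


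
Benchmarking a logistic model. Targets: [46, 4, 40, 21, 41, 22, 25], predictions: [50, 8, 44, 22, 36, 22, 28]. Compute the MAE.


Absolute errors: |46-50|=4, |4-8|=4, |40-44|=4, |21-22|=1, |41-36|=5, |22-22|=0, |25-28|=3
Sum = 21
MAE = 21/7 = 3

3


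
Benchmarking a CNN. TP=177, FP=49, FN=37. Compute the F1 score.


Precision = 177/226 = 0.7832
Recall = 177/214 = 0.8271
F1 = 2·P·R/(P+R) = 2·TP/(2·TP+FP+FN) = 354/(354+49+37) = 354/440 = 0.8045

0.8045


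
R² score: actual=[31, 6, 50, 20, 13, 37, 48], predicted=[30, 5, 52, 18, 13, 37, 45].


ȳ = 29.2857
SS_res = Σ(y-ŷ)² = 19
SS_tot = Σ(y-ȳ)² = 1735.43
R² = 1 - SS_res/SS_tot = 1 - 0.0109 = 0.9891

0.9891


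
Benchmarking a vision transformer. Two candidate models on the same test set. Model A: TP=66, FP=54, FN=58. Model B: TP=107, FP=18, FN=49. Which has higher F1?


Model A: P=66/120=0.55, R=66/124=0.5323, F1=2PR/(P+R)=2TP/(2TP+FP+FN)=132/244=0.541
Model B: P=107/125=0.856, R=107/156=0.6859, F1=2PR/(P+R)=2TP/(2TP+FP+FN)=214/281=0.7616
0.541 < 0.7616 → Model B

Model B


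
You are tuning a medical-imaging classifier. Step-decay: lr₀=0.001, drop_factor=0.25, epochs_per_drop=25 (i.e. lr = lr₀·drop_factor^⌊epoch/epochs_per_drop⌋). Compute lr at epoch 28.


n_drops = ⌊28/25⌋ = 1
lr = 0.001·0.25^1 = 0.001·0.25 = 0.00025

0.00025


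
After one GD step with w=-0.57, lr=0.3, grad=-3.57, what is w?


w_new = w - α·∇
= -0.57 - 0.3·-3.57
= -0.57 + 1.071
= 0.501

0.501


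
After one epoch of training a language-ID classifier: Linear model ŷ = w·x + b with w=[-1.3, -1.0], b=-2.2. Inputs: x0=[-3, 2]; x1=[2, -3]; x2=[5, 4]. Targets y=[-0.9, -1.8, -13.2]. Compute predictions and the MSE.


ŷ0 = (-1.3)·(-3) + (-1.0)·(2) - 2.2 = -0.3
ŷ1 = (-1.3)·(2) + (-1.0)·(-3) - 2.2 = -1.8
ŷ2 = (-1.3)·(5) + (-1.0)·(4) - 2.2 = -12.7
errors² = [0.36, 0.0, 0.25]
MSE = 0.6100/3 = 0.2033

0.2033


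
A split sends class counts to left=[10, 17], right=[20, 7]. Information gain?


Parent = [30, 24], H_parent = 0.9911
H_left = 0.951 (n=27), H_right = 0.8256 (n=27)
H_children = (27/54)·0.951 + (27/54)·0.8256 = 0.8883
IG = 0.9911 - 0.8883 = 0.1028

0.1028


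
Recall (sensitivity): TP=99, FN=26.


Recall = TP/(TP+FN)
= 99/(99+26)
= 99/125 = 79.2%

79.2%


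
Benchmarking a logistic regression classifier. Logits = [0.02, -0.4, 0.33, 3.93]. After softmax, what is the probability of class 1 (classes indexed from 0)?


Exponentials: e^0.02=1.0202, e^-0.4=0.6703, e^0.33=1.391, e^3.93=50.907
Sum = 53.9885
Softmax = [0.0189, 0.0124, 0.0258, 0.9429]
p[1] = 0.6703/53.9885 = 0.0124

0.0124


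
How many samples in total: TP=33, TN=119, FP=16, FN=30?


Total = TP + TN + FP + FN
= 33 + 119 + 16 + 30
= 198
(Predicted positive: 49, predicted negative: 149)

198


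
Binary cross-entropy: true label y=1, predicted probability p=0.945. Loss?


BCE = -[y·ln(p) + (1-y)·ln(1-p)]
= -1·ln(0.945) - 0
= -ln(0.945) = 0.0566

0.0566


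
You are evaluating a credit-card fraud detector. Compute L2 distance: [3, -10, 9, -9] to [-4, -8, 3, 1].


d = √((3+ 4)² + (-10+ 8)² + (9-3)² + (-9-1)²)
  = √(49 + 4 + 36 + 100)
  = √189 = 13.7477

13.7477


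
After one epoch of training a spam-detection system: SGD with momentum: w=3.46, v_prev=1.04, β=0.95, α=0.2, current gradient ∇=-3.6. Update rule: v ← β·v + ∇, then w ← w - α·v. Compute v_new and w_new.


v_new = 0.95·1.04 - 3.6 = 0.988 - 3.6 = -2.612
w_new = 3.46 - 0.2·-2.612 = 3.46 + 0.5224 = 3.9824

v_new=-2.612, w_new=3.9824


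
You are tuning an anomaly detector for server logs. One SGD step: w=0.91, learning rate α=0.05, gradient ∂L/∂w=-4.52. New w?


w_new = w - α·∇
= 0.91 - 0.05·-4.52
= 0.91 + 0.226
= 1.136

1.136


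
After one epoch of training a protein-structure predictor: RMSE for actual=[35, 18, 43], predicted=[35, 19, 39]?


MSE = 17/3 = 5.6667
RMSE = √(17/3) = 2.3805

2.3805


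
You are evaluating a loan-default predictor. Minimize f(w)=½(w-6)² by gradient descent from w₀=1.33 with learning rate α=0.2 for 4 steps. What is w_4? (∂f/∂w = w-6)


step 1: grad = 1.33-6 = -4.67; w = 1.33 - 0.2·(-4.67) = 2.264
step 2: grad = 2.264-6 = -3.736; w = 2.264 - 0.2·(-3.736) = 3.0112
step 3: grad = 3.0112-6 = -2.9888; w = 3.0112 - 0.2·(-2.9888) = 3.60896
step 4: grad = 3.60896-6 = -2.39104; w = 3.60896 - 0.2·(-2.39104) = 4.087168

4.087168


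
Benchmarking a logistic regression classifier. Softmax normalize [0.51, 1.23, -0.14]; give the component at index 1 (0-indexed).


Exponentials: e^0.51=1.6653, e^1.23=3.4212, e^-0.14=0.8694
Sum = 5.9559
Softmax = [0.2796, 0.5744, 0.146]
p[1] = 3.4212/5.9559 = 0.5744

0.5744


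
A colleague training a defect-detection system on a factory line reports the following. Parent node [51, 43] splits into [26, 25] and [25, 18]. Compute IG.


Parent = [51, 43], H_parent = 0.9948
H_left = 0.9997 (n=51), H_right = 0.9808 (n=43)
H_children = (51/94)·0.9997 + (43/94)·0.9808 = 0.9911
IG = 0.9948 - 0.9911 = 0.0037

0.0037


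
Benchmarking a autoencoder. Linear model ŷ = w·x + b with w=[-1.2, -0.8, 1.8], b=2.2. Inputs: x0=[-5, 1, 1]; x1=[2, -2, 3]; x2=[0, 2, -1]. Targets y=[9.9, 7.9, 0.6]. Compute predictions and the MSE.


ŷ0 = (-1.2)·(-5) + (-0.8)·(1) + (1.8)·(1) + 2.2 = 9.2
ŷ1 = (-1.2)·(2) + (-0.8)·(-2) + (1.8)·(3) + 2.2 = 6.8
ŷ2 = (-1.2)·(0) + (-0.8)·(2) + (1.8)·(-1) + 2.2 = -1.2
errors² = [0.49, 1.21, 3.24]
MSE = 4.9400/3 = 1.6467

1.6467


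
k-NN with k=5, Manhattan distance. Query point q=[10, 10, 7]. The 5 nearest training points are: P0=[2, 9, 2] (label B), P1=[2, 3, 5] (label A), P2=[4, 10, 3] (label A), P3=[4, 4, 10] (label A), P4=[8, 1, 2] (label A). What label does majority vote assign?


d(q,P0) = 14  (label B)
d(q,P1) = 17  (label A)
d(q,P2) = 10  (label A)
d(q,P3) = 15  (label A)
d(q,P4) = 16  (label A)
Votes: A=4, B=1
Majority → A

A


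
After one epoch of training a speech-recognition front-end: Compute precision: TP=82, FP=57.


Precision = TP/(TP+FP)
= 82/(82+57)
= 82/139 = 58.99%

58.99%


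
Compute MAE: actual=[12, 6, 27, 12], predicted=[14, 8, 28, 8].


Absolute errors: |12-14|=2, |6-8|=2, |27-28|=1, |12-8|=4
Sum = 9
MAE = 9/4 = 9/4

9/4


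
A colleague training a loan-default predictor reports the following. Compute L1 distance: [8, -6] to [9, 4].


d = |8-9| + |-6-4|
  = 1 + 10
  = 11

11


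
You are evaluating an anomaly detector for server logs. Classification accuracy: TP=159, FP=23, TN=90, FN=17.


Accuracy = (TP+TN)/(TP+TN+FP+FN)
= (159+90)/(289)
= 249/289 = 86.16%

86.16%


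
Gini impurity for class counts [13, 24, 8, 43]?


Probabilities: [13/88, 24/88, 8/88, 43/88] ≈ [0.1477, 0.2727, 0.0909, 0.4886]
Σpᵢ² = (169 + 576 + 64 + 1849)/88² = 2658/7744
Gini = 1 - Σpᵢ² = 1 - 2658/7744 = 0.6568

0.6568


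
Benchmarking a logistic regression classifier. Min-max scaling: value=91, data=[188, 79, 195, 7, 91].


min=7, max=195
(91-7)/(195-7) = 84/188 = 0.4468

0.4468


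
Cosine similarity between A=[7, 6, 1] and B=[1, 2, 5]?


A·B = 7·1 + 6·2 + 1·5 = 24
‖A‖ = √86 = 9.2736, ‖B‖ = √30 = 5.4772
cos = 24/(√86·√30) = 24/√2580 = 0.4725

0.4725


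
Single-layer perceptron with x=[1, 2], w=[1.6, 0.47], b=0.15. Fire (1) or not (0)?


z = (1)·(1.6) + (2)·(0.47) + 0.15
  = 2.69
step(z) = 1 (z≥0)

1


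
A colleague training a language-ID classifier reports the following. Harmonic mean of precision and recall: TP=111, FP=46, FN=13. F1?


Precision = 111/157 = 0.707
Recall = 111/124 = 0.8952
F1 = 2·P·R/(P+R) = 2·TP/(2·TP+FP+FN) = 222/(222+46+13) = 222/281 = 0.79

0.79


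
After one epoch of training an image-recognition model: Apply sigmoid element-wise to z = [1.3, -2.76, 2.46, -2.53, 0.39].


σ(1.3) = 1/(1+e^-1.3) = 0.7858
σ(-2.76) = 1/(1+e^2.76) = 0.0595
σ(2.46) = 1/(1+e^-2.46) = 0.9213
σ(-2.53) = 1/(1+e^2.53) = 0.0738
σ(0.39) = 1/(1+e^-0.39) = 0.5963
result = [0.7858, 0.0595, 0.9213, 0.0738, 0.5963]

[0.7858, 0.0595, 0.9213, 0.0738, 0.5963]


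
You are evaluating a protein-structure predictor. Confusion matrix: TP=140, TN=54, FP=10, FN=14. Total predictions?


Total = TP + TN + FP + FN
= 140 + 54 + 10 + 14
= 218
(Predicted positive: 150, predicted negative: 68)

218


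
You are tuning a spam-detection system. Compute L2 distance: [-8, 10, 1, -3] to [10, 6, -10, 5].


d = √((-8-10)² + (10-6)² + (1+ 10)² + (-3-5)²)
  = √(324 + 16 + 121 + 64)
  = √525 = 22.9129

22.9129


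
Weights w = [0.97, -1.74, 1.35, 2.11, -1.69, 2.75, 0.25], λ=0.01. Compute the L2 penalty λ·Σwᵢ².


‖w‖₂² = (0.97)² + (-1.74)² + (1.35)² + (2.11)² + (-1.69)² + (2.75)² + (0.25)²
     = 0.9409 + 3.0276 + 1.8225 + 4.4521 + 2.8561 + 7.5625 + 0.0625
     = 20.7242
λ·‖w‖₂² = 0.01·20.7242 = 0.207242

0.207242


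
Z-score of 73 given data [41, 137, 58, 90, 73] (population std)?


μ = 79.8, σ = 32.8719
z = (73 - 79.8)/32.8719 = -0.2069

-0.2069


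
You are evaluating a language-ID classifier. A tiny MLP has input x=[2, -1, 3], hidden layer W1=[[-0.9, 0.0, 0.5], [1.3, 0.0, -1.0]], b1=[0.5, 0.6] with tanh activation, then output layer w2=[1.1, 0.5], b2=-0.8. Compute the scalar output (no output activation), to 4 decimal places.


z1[0] = (-0.9)·(2) + (0.0)·(-1) + (0.5)·(3) + 0.5 = 0.2
z1[1] = (1.3)·(2) + (0.0)·(-1) + (-1.0)·(3) + 0.6 = 0.2
h = tanh(z1) = [0.1974, 0.1974]
output = (1.1)·(0.1974) + (0.5)·(0.1974) - 0.8 = -0.4842

-0.4842


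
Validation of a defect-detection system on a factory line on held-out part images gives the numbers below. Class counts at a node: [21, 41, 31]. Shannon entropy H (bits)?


Probabilities: [21/93, 41/93, 31/93] ≈ [0.2258, 0.4409, 0.3333]
H = -((21/93)·log₂(21/93) + (41/93)·log₂(41/93) + (31/93)·log₂(31/93))
  = 1.534 bits

1.534 bits


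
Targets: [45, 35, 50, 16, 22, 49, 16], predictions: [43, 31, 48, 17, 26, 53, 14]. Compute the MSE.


Squared errors: (45-43)²=4, (35-31)²=16, (50-48)²=4, (16-17)²=1, (22-26)²=16, (49-53)²=16, (16-14)²=4
Sum = 61
MSE = 61/7 = 61/7

61/7


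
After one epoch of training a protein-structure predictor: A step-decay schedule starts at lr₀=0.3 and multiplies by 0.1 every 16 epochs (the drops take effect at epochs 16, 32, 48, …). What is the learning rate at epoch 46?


n_drops = ⌊46/16⌋ = 2
lr = 0.3·0.1^2 = 0.3·0.01 = 0.003

0.003


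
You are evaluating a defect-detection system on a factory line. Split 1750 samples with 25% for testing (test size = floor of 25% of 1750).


Test = ⌊1750·25/100⌋ = 437
Train = 1750 - 437 = 1313

Train: 1313, Test: 437


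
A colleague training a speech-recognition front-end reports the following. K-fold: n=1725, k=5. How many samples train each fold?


Fold size = 1725/5 = 345
Training per fold = 1725 - 345 = 1380

1380


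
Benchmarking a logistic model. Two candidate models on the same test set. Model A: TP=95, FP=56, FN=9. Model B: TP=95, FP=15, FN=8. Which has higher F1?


Model A: P=95/151=0.6291, R=95/104=0.9135, F1=2PR/(P+R)=2TP/(2TP+FP+FN)=190/255=0.7451
Model B: P=95/110=0.8636, R=95/103=0.9223, F1=2PR/(P+R)=2TP/(2TP+FP+FN)=190/213=0.892
0.7451 < 0.892 → Model B

Model B


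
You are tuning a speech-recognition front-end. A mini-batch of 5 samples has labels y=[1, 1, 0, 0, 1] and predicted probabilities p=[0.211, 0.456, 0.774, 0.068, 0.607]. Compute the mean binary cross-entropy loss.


L[0] = -ln(0.211) = 1.5559
L[1] = -ln(0.456) = 0.7853
L[2] = -ln(1-0.774) = -ln(0.226) = 1.4872
L[3] = -ln(1-0.068) = -ln(0.932) = 0.0704
L[4] = -ln(0.607) = 0.4992
mean = (1.5559 + 0.7853 + 1.4872 + 0.0704 + 0.4992)/5 = 0.8796

0.8796


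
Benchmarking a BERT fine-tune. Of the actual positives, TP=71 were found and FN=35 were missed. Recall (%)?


Recall = TP/(TP+FN)
= 71/(71+35)
= 71/106 = 66.98%

66.98%


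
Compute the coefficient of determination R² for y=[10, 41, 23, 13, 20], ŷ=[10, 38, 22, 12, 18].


ȳ = 21.4
SS_res = Σ(y-ŷ)² = 15
SS_tot = Σ(y-ȳ)² = 589.2
R² = 1 - SS_res/SS_tot = 1 - 0.0255 = 0.9745

0.9745


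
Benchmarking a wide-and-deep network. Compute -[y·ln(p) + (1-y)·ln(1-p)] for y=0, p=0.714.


BCE = -[y·ln(p) + (1-y)·ln(1-p)]
= -0 - 1·ln(1-0.714)
= -ln(0.286) = 1.2518

1.2518


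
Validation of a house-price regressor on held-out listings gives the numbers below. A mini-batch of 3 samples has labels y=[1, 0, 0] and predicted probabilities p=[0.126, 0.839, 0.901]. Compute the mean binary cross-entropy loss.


L[0] = -ln(0.126) = 2.0715
L[1] = -ln(1-0.839) = -ln(0.161) = 1.8264
L[2] = -ln(1-0.901) = -ln(0.099) = 2.3126
mean = (2.0715 + 1.8264 + 2.3126)/3 = 2.0702

2.0702


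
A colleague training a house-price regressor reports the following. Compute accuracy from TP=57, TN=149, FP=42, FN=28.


Accuracy = (TP+TN)/(TP+TN+FP+FN)
= (57+149)/(276)
= 206/276 = 74.64%

74.64%


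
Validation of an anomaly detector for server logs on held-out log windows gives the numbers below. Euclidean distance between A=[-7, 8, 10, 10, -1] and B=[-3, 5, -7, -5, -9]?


d = √((-7+ 3)² + (8-5)² + (10+ 7)² + (10+ 5)² + (-1+ 9)²)
  = √(16 + 9 + 289 + 225 + 64)
  = √603 = 24.5561

24.5561


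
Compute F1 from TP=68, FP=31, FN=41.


Precision = 68/99 = 0.6869
Recall = 68/109 = 0.6239
F1 = 2·P·R/(P+R) = 2·TP/(2·TP+FP+FN) = 136/(136+31+41) = 136/208 = 0.6538

0.6538


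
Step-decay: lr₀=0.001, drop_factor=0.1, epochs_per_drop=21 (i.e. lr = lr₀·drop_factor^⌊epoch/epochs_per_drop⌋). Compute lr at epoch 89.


n_drops = ⌊89/21⌋ = 4
lr = 0.001·0.1^4 = 0.001·0.0001 = 0.0000001

0.0000001


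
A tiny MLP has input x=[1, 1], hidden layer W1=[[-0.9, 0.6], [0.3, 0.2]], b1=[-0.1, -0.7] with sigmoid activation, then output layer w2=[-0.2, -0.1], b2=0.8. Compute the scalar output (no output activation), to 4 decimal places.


z1[0] = (-0.9)·(1) + (0.6)·(1) - 0.1 = -0.4
z1[1] = (0.3)·(1) + (0.2)·(1) - 0.7 = -0.2
h = sigmoid(z1) = [0.4013, 0.4502]
output = (-0.2)·(0.4013) + (-0.1)·(0.4502) + 0.8 = 0.6747

0.6747


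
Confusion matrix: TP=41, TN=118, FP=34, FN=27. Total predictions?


Total = TP + TN + FP + FN
= 41 + 118 + 34 + 27
= 220
(Predicted positive: 75, predicted negative: 145)

220


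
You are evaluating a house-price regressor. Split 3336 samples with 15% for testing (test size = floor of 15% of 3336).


Test = ⌊3336·15/100⌋ = 500
Train = 3336 - 500 = 2836

Train: 2836, Test: 500


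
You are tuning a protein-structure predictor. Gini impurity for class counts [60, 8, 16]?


Probabilities: [60/84, 8/84, 16/84] ≈ [0.7143, 0.0952, 0.1905]
Σpᵢ² = (3600 + 64 + 256)/84² = 3920/7056
Gini = 1 - Σpᵢ² = 1 - 3920/7056 = 0.4444

0.4444


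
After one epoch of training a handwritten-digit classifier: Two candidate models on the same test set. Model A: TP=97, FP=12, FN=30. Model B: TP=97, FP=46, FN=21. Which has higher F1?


Model A: P=97/109=0.8899, R=97/127=0.7638, F1=2PR/(P+R)=2TP/(2TP+FP+FN)=194/236=0.822
Model B: P=97/143=0.6783, R=97/118=0.822, F1=2PR/(P+R)=2TP/(2TP+FP+FN)=194/261=0.7433
0.822 > 0.7433 → Model A

Model A


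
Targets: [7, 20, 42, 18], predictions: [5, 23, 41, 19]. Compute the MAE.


Absolute errors: |7-5|=2, |20-23|=3, |42-41|=1, |18-19|=1
Sum = 7
MAE = 7/4 = 7/4

7/4


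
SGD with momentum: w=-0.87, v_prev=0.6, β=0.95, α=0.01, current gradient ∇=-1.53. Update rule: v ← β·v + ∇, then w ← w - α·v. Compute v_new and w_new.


v_new = 0.95·0.6 - 1.53 = 0.57 - 1.53 = -0.96
w_new = -0.87 - 0.01·-0.96 = -0.87 + 0.0096 = -0.8604

v_new=-0.96, w_new=-0.8604


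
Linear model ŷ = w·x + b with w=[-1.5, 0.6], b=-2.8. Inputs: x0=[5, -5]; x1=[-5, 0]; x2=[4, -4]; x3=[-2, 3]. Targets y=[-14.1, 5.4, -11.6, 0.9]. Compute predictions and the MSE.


ŷ0 = (-1.5)·(5) + (0.6)·(-5) - 2.8 = -13.3
ŷ1 = (-1.5)·(-5) + (0.6)·(0) - 2.8 = 4.7
ŷ2 = (-1.5)·(4) + (0.6)·(-4) - 2.8 = -11.2
ŷ3 = (-1.5)·(-2) + (0.6)·(3) - 2.8 = 2.0
errors² = [0.64, 0.49, 0.16, 1.21]
MSE = 2.5000/4 = 0.625

0.625


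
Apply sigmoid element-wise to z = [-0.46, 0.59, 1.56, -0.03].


σ(-0.46) = 1/(1+e^0.46) = 0.387
σ(0.59) = 1/(1+e^-0.59) = 0.6434
σ(1.56) = 1/(1+e^-1.56) = 0.8264
σ(-0.03) = 1/(1+e^0.03) = 0.4925
result = [0.387, 0.6434, 0.8264, 0.4925]

[0.387, 0.6434, 0.8264, 0.4925]


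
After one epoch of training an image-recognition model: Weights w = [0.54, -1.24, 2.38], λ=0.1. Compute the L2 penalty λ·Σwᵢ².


‖w‖₂² = (0.54)² + (-1.24)² + (2.38)²
     = 0.2916 + 1.5376 + 5.6644
     = 7.4936
λ·‖w‖₂² = 0.1·7.4936 = 0.74936

0.74936


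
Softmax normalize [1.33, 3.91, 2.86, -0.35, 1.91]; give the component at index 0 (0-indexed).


Exponentials: e^1.33=3.781, e^3.91=49.899, e^2.86=17.4615, e^-0.35=0.7047, e^1.91=6.7531
Sum = 78.5993
Softmax = [0.0481, 0.6349, 0.2222, 0.009, 0.0859]
p[0] = 3.781/78.5993 = 0.0481

0.0481


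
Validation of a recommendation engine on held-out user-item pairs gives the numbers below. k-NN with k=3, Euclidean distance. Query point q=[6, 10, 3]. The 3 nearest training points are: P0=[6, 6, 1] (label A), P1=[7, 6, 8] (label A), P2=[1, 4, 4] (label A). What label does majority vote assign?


d(q,P0) = 4.4721  (label A)
d(q,P1) = 6.4807  (label A)
d(q,P2) = 7.874  (label A)
Votes: A=3, B=0
Majority → A

A


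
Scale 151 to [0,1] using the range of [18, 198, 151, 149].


min=18, max=198
(151-18)/(198-18) = 133/180 = 0.7389

0.7389


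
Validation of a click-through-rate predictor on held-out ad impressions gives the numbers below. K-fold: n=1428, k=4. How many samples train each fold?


Fold size = 1428/4 = 357
Training per fold = 1428 - 357 = 1071

1071


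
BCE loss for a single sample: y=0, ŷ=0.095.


BCE = -[y·ln(p) + (1-y)·ln(1-p)]
= -0 - 1·ln(1-0.095)
= -ln(0.905) = 0.0998

0.0998


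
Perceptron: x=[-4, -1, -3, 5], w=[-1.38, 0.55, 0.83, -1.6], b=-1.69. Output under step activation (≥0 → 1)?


z = (-4)·(-1.38) + (-1)·(0.55) + (-3)·(0.83) + (5)·(-1.6) - 1.69
  = -7.21
step(z) = 0 (z<0)

0


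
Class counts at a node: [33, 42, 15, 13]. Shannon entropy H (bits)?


Probabilities: [33/103, 42/103, 15/103, 13/103] ≈ [0.3204, 0.4078, 0.1456, 0.1262]
H = -((33/103)·log₂(33/103) + (42/103)·log₂(42/103) + (15/103)·log₂(15/103) + (13/103)·log₂(13/103))
  = 1.8355 bits

1.8355 bits


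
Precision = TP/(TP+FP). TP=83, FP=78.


Precision = TP/(TP+FP)
= 83/(83+78)
= 83/161 = 51.55%

51.55%


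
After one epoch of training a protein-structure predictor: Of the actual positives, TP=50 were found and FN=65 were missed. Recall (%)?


Recall = TP/(TP+FN)
= 50/(50+65)
= 50/115 = 43.48%

43.48%


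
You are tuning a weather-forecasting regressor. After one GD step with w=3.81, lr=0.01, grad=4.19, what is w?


w_new = w - α·∇
= 3.81 - 0.01·4.19
= 3.81 - 0.0419
= 3.7681

3.7681


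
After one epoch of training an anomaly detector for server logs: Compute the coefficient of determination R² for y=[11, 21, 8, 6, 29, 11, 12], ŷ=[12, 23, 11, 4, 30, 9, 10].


ȳ = 14
SS_res = Σ(y-ŷ)² = 27
SS_tot = Σ(y-ȳ)² = 396
R² = 1 - SS_res/SS_tot = 1 - 0.0682 = 0.9318

0.9318


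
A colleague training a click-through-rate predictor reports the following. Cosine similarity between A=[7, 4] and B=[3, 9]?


A·B = 7·3 + 4·9 = 57
‖A‖ = √65 = 8.0623, ‖B‖ = √90 = 9.4868
cos = 57/(√65·√90) = 57/√5850 = 0.7452

0.7452


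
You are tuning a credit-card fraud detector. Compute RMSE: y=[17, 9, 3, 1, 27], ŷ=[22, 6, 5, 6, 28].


MSE = 64/5 = 12.8
RMSE = √(64/5) = 3.5777

3.5777


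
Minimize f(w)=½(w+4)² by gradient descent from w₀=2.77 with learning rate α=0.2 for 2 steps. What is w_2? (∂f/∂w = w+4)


step 1: grad = 2.77+4 = 6.77; w = 2.77 - 0.2·(6.77) = 1.416
step 2: grad = 1.416+4 = 5.416; w = 1.416 - 0.2·(5.416) = 0.3328

0.3328


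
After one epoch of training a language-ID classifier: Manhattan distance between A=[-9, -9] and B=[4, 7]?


d = |-9-4| + |-9-7|
  = 13 + 16
  = 29

29


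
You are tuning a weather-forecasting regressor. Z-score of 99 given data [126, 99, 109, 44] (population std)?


μ = 94.5, σ = 30.7124
z = (99 - 94.5)/30.7124 = 0.1465

0.1465


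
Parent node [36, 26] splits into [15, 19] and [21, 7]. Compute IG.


Parent = [36, 26], H_parent = 0.9812
H_left = 0.99 (n=34), H_right = 0.8113 (n=28)
H_children = (34/62)·0.99 + (28/62)·0.8113 = 0.9093
IG = 0.9812 - 0.9093 = 0.0719

0.0719


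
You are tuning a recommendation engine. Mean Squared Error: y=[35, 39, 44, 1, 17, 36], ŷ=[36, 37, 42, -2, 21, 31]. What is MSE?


Squared errors: (35-36)²=1, (39-37)²=4, (44-42)²=4, (1+ 2)²=9, (17-21)²=16, (36-31)²=25
Sum = 59
MSE = 59/6 = 59/6

59/6


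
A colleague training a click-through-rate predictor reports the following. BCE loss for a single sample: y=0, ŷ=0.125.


BCE = -[y·ln(p) + (1-y)·ln(1-p)]
= -0 - 1·ln(1-0.125)
= -ln(0.875) = 0.1335

0.1335


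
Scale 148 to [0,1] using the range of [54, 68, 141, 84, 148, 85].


min=54, max=148
(148-54)/(148-54) = 94/94 = 1.0

1.0


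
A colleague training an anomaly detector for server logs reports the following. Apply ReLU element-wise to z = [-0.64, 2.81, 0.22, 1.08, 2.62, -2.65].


ReLU(-0.64) = max(0, -0.64) = 0.0
ReLU(2.81) = max(0, 2.81) = 2.81
ReLU(0.22) = max(0, 0.22) = 0.22
ReLU(1.08) = max(0, 1.08) = 1.08
ReLU(2.62) = max(0, 2.62) = 2.62
ReLU(-2.65) = max(0, -2.65) = 0.0
result = [0.0, 2.81, 0.22, 1.08, 2.62, 0.0]

[0.0, 2.81, 0.22, 1.08, 2.62, 0.0]


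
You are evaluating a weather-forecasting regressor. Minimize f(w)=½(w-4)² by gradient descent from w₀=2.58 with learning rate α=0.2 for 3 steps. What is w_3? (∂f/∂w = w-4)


step 1: grad = 2.58-4 = -1.42; w = 2.58 - 0.2·(-1.42) = 2.864
step 2: grad = 2.864-4 = -1.136; w = 2.864 - 0.2·(-1.136) = 3.0912
step 3: grad = 3.0912-4 = -0.9088; w = 3.0912 - 0.2·(-0.9088) = 3.27296

3.27296


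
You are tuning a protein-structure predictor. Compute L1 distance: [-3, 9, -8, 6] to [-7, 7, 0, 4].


d = |-3+ 7| + |9-7| + |-8-0| + |6-4|
  = 4 + 2 + 8 + 2
  = 16

16


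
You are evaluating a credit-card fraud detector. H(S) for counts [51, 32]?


Probabilities: [51/83, 32/83] ≈ [0.6145, 0.3855]
H = -((51/83)·log₂(51/83) + (32/83)·log₂(32/83))
  = 0.9619 bits

0.9619 bits


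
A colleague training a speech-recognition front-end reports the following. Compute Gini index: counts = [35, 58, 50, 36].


Probabilities: [35/179, 58/179, 50/179, 36/179] ≈ [0.1955, 0.324, 0.2793, 0.2011]
Σpᵢ² = (1225 + 3364 + 2500 + 1296)/179² = 8385/32041
Gini = 1 - Σpᵢ² = 1 - 8385/32041 = 0.7383

0.7383


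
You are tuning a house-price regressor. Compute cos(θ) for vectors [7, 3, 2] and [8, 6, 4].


A·B = 7·8 + 3·6 + 2·4 = 82
‖A‖ = √62 = 7.874, ‖B‖ = √116 = 10.7703
cos = 82/(√62·√116) = 82/√7192 = 0.9669

0.9669


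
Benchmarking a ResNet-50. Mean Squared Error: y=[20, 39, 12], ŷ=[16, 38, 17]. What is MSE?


Squared errors: (20-16)²=16, (39-38)²=1, (12-17)²=25
Sum = 42
MSE = 42/3 = 14

14


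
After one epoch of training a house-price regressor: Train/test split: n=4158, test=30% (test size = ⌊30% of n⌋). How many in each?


Test = ⌊4158·30/100⌋ = 1247
Train = 4158 - 1247 = 2911

Train: 2911, Test: 1247


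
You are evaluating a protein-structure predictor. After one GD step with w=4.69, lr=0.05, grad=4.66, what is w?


w_new = w - α·∇
= 4.69 - 0.05·4.66
= 4.69 - 0.233
= 4.457

4.457


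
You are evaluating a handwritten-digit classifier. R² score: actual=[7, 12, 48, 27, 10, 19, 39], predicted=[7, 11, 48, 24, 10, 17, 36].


ȳ = 23.1429
SS_res = Σ(y-ŷ)² = 23
SS_tot = Σ(y-ȳ)² = 1458.86
R² = 1 - SS_res/SS_tot = 1 - 0.0158 = 0.9842

0.9842


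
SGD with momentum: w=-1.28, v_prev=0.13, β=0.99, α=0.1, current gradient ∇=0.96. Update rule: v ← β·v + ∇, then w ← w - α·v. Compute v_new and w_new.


v_new = 0.99·0.13 + 0.96 = 0.1287 + 0.96 = 1.0887
w_new = -1.28 - 0.1·1.0887 = -1.28 - 0.10887 = -1.38887

v_new=1.0887, w_new=-1.38887


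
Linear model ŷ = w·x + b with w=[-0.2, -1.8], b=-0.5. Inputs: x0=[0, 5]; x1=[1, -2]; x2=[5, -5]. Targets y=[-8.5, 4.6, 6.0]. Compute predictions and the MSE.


ŷ0 = (-0.2)·(0) + (-1.8)·(5) - 0.5 = -9.5
ŷ1 = (-0.2)·(1) + (-1.8)·(-2) - 0.5 = 2.9
ŷ2 = (-0.2)·(5) + (-1.8)·(-5) - 0.5 = 7.5
errors² = [1.0, 2.89, 2.25]
MSE = 6.1400/3 = 2.0467

2.0467


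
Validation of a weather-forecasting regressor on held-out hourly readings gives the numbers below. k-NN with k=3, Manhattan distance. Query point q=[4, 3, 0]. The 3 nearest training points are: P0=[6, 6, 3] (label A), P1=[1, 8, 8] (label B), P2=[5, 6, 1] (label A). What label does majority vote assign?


d(q,P0) = 8  (label A)
d(q,P1) = 16  (label B)
d(q,P2) = 5  (label A)
Votes: A=2, B=1
Majority → A

A


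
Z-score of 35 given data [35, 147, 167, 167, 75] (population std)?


μ = 118.2, σ = 53.6298
z = (35 - 118.2)/53.6298 = -1.5514

-1.5514


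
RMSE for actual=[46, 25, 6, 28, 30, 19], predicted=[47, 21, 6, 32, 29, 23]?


MSE = 50/6 = 8.3333
RMSE = √(50/6) = 2.8868

2.8868


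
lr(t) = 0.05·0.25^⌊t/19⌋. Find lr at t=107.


n_drops = ⌊107/19⌋ = 5
lr = 0.05·0.25^5 = 0.05·0.0009765625 = 0.000048828125

0.000048828125


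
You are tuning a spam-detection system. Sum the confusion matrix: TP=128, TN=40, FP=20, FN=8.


Total = TP + TN + FP + FN
= 128 + 40 + 20 + 8
= 196
(Predicted positive: 148, predicted negative: 48)

196


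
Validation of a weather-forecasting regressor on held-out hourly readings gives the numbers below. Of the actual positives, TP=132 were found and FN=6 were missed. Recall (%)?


Recall = TP/(TP+FN)
= 132/(132+6)
= 132/138 = 95.65%

95.65%


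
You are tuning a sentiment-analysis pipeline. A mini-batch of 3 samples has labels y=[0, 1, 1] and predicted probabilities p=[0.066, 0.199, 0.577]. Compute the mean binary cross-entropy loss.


L[0] = -ln(1-0.066) = -ln(0.934) = 0.0683
L[1] = -ln(0.199) = 1.6145
L[2] = -ln(0.577) = 0.5499
mean = (0.0683 + 1.6145 + 0.5499)/3 = 0.7442

0.7442


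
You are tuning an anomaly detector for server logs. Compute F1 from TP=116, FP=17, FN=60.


Precision = 116/133 = 0.8722
Recall = 116/176 = 0.6591
F1 = 2·P·R/(P+R) = 2·TP/(2·TP+FP+FN) = 232/(232+17+60) = 232/309 = 0.7508

0.7508


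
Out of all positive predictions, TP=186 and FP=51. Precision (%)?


Precision = TP/(TP+FP)
= 186/(186+51)
= 186/237 = 78.48%

78.48%


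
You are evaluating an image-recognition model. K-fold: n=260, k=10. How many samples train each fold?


Fold size = 260/10 = 26
Training per fold = 260 - 26 = 234

234


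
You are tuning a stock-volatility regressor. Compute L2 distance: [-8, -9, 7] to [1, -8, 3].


d = √((-8-1)² + (-9+ 8)² + (7-3)²)
  = √(81 + 1 + 16)
  = √98 = 9.8995

9.8995


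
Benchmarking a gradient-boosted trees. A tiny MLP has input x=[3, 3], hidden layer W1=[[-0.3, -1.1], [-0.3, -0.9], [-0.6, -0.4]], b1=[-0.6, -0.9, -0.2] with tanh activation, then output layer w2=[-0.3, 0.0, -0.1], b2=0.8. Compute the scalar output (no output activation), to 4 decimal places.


z1[0] = (-0.3)·(3) + (-1.1)·(3) - 0.6 = -4.8
z1[1] = (-0.3)·(3) + (-0.9)·(3) - 0.9 = -4.5
z1[2] = (-0.6)·(3) + (-0.4)·(3) - 0.2 = -3.2
h = tanh(z1) = [-0.9999, -0.9998, -0.9967]
output = (-0.3)·(-0.9999) + (0.0)·(-0.9998) + (-0.1)·(-0.9967) + 0.8 = 1.1996

1.1996


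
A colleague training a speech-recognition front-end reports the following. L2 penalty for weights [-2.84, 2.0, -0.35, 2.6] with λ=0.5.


‖w‖₂² = (-2.84)² + (2.0)² + (-0.35)² + (2.6)²
     = 8.0656 + 4 + 0.1225 + 6.76
     = 18.9481
λ·‖w‖₂² = 0.5·18.9481 = 9.47405

9.47405


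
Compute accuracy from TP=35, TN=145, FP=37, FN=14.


Accuracy = (TP+TN)/(TP+TN+FP+FN)
= (35+145)/(231)
= 180/231 = 77.92%

77.92%


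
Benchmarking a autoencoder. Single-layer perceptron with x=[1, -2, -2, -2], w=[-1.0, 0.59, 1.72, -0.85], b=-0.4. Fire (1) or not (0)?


z = (1)·(-1.0) + (-2)·(0.59) + (-2)·(1.72) + (-2)·(-0.85) - 0.4
  = -4.32
step(z) = 0 (z<0)

0


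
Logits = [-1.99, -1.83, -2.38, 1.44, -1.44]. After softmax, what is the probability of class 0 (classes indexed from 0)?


Exponentials: e^-1.99=0.1367, e^-1.83=0.1604, e^-2.38=0.0926, e^1.44=4.2207, e^-1.44=0.2369
Sum = 4.8473
Softmax = [0.0282, 0.0331, 0.0191, 0.8707, 0.0489]
p[0] = 0.1367/4.8473 = 0.0282

0.0282


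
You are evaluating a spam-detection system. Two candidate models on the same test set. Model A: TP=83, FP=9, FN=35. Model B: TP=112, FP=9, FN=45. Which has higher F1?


Model A: P=83/92=0.9022, R=83/118=0.7034, F1=2PR/(P+R)=2TP/(2TP+FP+FN)=166/210=0.7905
Model B: P=112/121=0.9256, R=112/157=0.7134, F1=2PR/(P+R)=2TP/(2TP+FP+FN)=224/278=0.8058
0.7905 < 0.8058 → Model B

Model B


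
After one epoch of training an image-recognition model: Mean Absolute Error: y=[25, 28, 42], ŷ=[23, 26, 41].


Absolute errors: |25-23|=2, |28-26|=2, |42-41|=1
Sum = 5
MAE = 5/3 = 5/3

5/3


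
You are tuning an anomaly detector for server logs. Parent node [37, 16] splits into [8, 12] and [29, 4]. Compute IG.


Parent = [37, 16], H_parent = 0.8836
H_left = 0.971 (n=20), H_right = 0.5328 (n=33)
H_children = (20/53)·0.971 + (33/53)·0.5328 = 0.6982
IG = 0.8836 - 0.6982 = 0.1854

0.1854


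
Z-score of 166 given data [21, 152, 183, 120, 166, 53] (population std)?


μ = 115.8333, σ = 59.5746
z = (166 - 115.8333)/59.5746 = 0.8421

0.8421


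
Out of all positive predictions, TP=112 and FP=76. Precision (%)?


Precision = TP/(TP+FP)
= 112/(112+76)
= 112/188 = 59.57%

59.57%


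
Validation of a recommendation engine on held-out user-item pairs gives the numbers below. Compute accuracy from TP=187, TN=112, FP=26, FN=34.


Accuracy = (TP+TN)/(TP+TN+FP+FN)
= (187+112)/(359)
= 299/359 = 83.29%

83.29%


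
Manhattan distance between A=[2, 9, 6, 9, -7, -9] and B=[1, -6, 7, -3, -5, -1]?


d = |2-1| + |9+ 6| + |6-7| + |9+ 3| + |-7+ 5| + |-9+ 1|
  = 1 + 15 + 1 + 12 + 2 + 8
  = 39

39


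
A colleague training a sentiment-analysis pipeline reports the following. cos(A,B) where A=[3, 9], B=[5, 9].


A·B = 3·5 + 9·9 = 96
‖A‖ = √90 = 9.4868, ‖B‖ = √106 = 10.2956
cos = 96/(√90·√106) = 96/√9540 = 0.9829

0.9829


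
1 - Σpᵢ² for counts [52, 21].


Probabilities: [52/73, 21/73] ≈ [0.7123, 0.2877]
Σpᵢ² = (2704 + 441)/73² = 3145/5329
Gini = 1 - Σpᵢ² = 1 - 3145/5329 = 0.4098

0.4098


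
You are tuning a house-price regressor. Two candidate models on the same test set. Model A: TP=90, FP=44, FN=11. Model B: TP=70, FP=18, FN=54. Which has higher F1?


Model A: P=90/134=0.6716, R=90/101=0.8911, F1=2PR/(P+R)=2TP/(2TP+FP+FN)=180/235=0.766
Model B: P=70/88=0.7955, R=70/124=0.5645, F1=2PR/(P+R)=2TP/(2TP+FP+FN)=140/212=0.6604
0.766 > 0.6604 → Model A

Model A


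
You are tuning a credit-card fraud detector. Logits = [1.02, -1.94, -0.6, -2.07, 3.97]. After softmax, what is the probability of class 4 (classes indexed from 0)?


Exponentials: e^1.02=2.7732, e^-1.94=0.1437, e^-0.6=0.5488, e^-2.07=0.1262, e^3.97=52.9845
Sum = 56.5764
Softmax = [0.049, 0.0025, 0.0097, 0.0022, 0.9365]
p[4] = 52.9845/56.5764 = 0.9365

0.9365


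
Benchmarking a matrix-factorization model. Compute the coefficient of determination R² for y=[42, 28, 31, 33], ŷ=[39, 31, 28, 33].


ȳ = 33.5
SS_res = Σ(y-ŷ)² = 27
SS_tot = Σ(y-ȳ)² = 109
R² = 1 - SS_res/SS_tot = 1 - 0.2477 = 0.7523

0.7523


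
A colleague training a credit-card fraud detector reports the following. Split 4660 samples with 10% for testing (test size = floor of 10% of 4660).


Test = ⌊4660·10/100⌋ = 466
Train = 4660 - 466 = 4194

Train: 4194, Test: 466


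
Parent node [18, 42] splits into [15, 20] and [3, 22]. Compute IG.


Parent = [18, 42], H_parent = 0.8813
H_left = 0.9852 (n=35), H_right = 0.5294 (n=25)
H_children = (35/60)·0.9852 + (25/60)·0.5294 = 0.7953
IG = 0.8813 - 0.7953 = 0.086

0.086


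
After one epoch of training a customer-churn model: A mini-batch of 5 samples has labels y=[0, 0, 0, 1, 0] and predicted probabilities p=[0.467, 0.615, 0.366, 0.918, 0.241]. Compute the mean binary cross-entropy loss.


L[0] = -ln(1-0.467) = -ln(0.533) = 0.6292
L[1] = -ln(1-0.615) = -ln(0.385) = 0.9545
L[2] = -ln(1-0.366) = -ln(0.634) = 0.4557
L[3] = -ln(0.918) = 0.0856
L[4] = -ln(1-0.241) = -ln(0.759) = 0.2758
mean = (0.6292 + 0.9545 + 0.4557 + 0.0856 + 0.2758)/5 = 0.4802

0.4802


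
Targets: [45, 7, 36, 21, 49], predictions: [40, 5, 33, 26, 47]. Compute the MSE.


Squared errors: (45-40)²=25, (7-5)²=4, (36-33)²=9, (21-26)²=25, (49-47)²=4
Sum = 67
MSE = 67/5 = 67/5

67/5


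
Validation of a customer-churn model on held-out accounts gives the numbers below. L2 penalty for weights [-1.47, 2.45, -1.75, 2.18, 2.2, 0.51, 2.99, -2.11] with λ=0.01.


‖w‖₂² = (-1.47)² + (2.45)² + (-1.75)² + (2.18)² + (2.2)² + (0.51)² + (2.99)² + (-2.11)²
     = 2.1609 + 6.0025 + 3.0625 + 4.7524 + 4.84 + 0.2601 + 8.9401 + 4.4521
     = 34.4706
λ·‖w‖₂² = 0.01·34.4706 = 0.344706

0.344706


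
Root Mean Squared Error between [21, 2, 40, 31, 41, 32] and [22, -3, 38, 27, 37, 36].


MSE = 78/6 = 13
RMSE = √(78/6) = 3.6056

3.6056


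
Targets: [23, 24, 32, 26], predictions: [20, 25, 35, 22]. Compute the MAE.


Absolute errors: |23-20|=3, |24-25|=1, |32-35|=3, |26-22|=4
Sum = 11
MAE = 11/4 = 11/4

11/4


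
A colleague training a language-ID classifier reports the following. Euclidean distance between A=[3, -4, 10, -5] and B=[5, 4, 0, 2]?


d = √((3-5)² + (-4-4)² + (10-0)² + (-5-2)²)
  = √(4 + 64 + 100 + 49)
  = √217 = 14.7309

14.7309


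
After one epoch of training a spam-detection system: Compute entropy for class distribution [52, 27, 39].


Probabilities: [52/118, 27/118, 39/118] ≈ [0.4407, 0.2288, 0.3305]
H = -((52/118)·log₂(52/118) + (27/118)·log₂(27/118) + (39/118)·log₂(39/118))
  = 1.5357 bits

1.5357 bits


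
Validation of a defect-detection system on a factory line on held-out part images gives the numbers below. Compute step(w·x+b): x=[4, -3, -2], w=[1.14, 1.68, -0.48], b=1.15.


z = (4)·(1.14) + (-3)·(1.68) + (-2)·(-0.48) + 1.15
  = 1.63
step(z) = 1 (z≥0)

1


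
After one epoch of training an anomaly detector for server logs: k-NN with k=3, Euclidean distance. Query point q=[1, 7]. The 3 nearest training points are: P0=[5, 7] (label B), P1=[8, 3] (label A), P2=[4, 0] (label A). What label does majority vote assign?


d(q,P0) = 4.0  (label B)
d(q,P1) = 8.0623  (label A)
d(q,P2) = 7.6158  (label A)
Votes: A=2, B=1
Majority → A

A


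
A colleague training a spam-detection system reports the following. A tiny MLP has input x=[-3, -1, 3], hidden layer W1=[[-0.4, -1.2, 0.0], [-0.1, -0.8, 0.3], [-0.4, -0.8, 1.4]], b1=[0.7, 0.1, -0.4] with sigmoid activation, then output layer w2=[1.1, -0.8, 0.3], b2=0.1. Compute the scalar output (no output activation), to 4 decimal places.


z1[0] = (-0.4)·(-3) + (-1.2)·(-1) + (0.0)·(3) + 0.7 = 3.1
z1[1] = (-0.1)·(-3) + (-0.8)·(-1) + (0.3)·(3) + 0.1 = 2.1
z1[2] = (-0.4)·(-3) + (-0.8)·(-1) + (1.4)·(3) - 0.4 = 5.8
h = sigmoid(z1) = [0.9569, 0.8909, 0.997]
output = (1.1)·(0.9569) + (-0.8)·(0.8909) + (0.3)·(0.997) + 0.1 = 0.739

0.739


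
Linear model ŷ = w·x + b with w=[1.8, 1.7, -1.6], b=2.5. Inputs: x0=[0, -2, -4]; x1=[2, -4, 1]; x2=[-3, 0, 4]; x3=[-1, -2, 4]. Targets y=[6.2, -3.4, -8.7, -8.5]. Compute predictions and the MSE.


ŷ0 = (1.8)·(0) + (1.7)·(-2) + (-1.6)·(-4) + 2.5 = 5.5
ŷ1 = (1.8)·(2) + (1.7)·(-4) + (-1.6)·(1) + 2.5 = -2.3
ŷ2 = (1.8)·(-3) + (1.7)·(0) + (-1.6)·(4) + 2.5 = -9.3
ŷ3 = (1.8)·(-1) + (1.7)·(-2) + (-1.6)·(4) + 2.5 = -9.1
errors² = [0.49, 1.21, 0.36, 0.36]
MSE = 2.4200/4 = 0.605

0.605


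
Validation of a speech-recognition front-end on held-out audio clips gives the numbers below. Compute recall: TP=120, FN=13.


Recall = TP/(TP+FN)
= 120/(120+13)
= 120/133 = 90.23%

90.23%


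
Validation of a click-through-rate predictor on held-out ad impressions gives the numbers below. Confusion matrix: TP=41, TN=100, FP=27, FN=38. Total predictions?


Total = TP + TN + FP + FN
= 41 + 100 + 27 + 38
= 206
(Predicted positive: 68, predicted negative: 138)

206


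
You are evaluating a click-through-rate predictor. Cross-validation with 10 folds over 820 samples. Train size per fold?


Fold size = 820/10 = 82
Training per fold = 820 - 82 = 738

738
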